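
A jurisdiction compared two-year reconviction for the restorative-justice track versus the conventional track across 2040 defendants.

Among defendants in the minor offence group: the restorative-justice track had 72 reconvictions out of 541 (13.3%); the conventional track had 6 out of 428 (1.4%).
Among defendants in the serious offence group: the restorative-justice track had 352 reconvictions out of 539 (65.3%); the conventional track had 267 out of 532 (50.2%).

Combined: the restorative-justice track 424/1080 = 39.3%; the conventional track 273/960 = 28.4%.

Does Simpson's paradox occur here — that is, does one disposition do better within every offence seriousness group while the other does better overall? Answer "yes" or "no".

Within each offence seriousness level (minor offence 13.3% vs 1.4%; serious offence 65.3% vs 50.2%), the conventional track has the lower rate every time. Pooled: 39.3% vs 28.4% — the conventional track has the lower rate overall. They agree.

no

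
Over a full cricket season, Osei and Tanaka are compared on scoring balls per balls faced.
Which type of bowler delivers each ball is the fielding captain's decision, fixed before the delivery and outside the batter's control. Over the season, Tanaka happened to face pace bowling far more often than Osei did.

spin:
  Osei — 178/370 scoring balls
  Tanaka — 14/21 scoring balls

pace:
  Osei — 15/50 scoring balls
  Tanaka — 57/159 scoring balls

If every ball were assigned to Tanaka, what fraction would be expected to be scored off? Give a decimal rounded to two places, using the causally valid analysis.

0.56

Since bowling type is a pre-existing factor (not a product of the player) and it affects the outcome on its own, it is a confounder. The stratified rates, not the pooled rate, identify the causal effect.
Standardising Tanaka to the population bowling type mix: 0.652·14/21 + 0.348·57/159 = 0.559.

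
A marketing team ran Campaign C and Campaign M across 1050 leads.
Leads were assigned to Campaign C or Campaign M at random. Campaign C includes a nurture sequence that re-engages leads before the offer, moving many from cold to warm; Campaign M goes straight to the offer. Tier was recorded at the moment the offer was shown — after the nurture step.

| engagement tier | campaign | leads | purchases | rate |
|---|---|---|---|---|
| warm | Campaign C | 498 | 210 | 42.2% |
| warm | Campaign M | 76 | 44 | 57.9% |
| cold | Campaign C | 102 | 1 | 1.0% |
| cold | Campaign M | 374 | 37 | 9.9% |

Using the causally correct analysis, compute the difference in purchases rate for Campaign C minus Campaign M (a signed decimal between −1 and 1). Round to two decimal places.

+0.17

Engagement tier lies on the pathway campaign → engagement tier → outcome, so adjusting for it blocks the indirect effect. For the total causal effect of campaign, use the unadjusted pooled rates.
The causal difference is the pooled difference: 0.352 − 0.180 = +0.172.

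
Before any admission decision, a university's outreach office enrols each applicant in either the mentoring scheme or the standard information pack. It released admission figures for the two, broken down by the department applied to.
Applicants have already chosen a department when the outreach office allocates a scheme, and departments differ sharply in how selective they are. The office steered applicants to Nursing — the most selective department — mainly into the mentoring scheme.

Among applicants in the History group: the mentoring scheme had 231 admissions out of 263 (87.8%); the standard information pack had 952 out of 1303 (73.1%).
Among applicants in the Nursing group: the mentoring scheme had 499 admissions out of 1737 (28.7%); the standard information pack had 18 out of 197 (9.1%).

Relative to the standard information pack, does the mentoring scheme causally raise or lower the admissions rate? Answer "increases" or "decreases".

increases

The imbalance in department arose from how applicants were allocated, not from anything the outreach scheme did; and department independently affects the outcome. The pooled gap is confounded — condition on department.
Within each level — History: 87.8% vs 73.1%; Nursing: 28.7% vs 9.1% — the mentoring scheme is higher every time.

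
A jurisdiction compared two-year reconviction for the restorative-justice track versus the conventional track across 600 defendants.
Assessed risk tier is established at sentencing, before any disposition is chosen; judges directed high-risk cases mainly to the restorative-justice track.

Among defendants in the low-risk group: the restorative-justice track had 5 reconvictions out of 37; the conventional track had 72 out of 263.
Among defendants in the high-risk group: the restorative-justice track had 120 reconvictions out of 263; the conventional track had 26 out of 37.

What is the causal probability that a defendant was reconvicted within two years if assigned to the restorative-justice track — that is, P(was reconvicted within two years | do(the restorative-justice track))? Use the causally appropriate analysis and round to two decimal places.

Within every assessed risk tier level the restorative-justice track has the lower rate, yet pooled the conventional track does — Simpson's reversal.
Assessed risk tier differs across dispositions for reasons unrelated to any effect of the disposition itself, and it separately predicts the outcome — a classic confounder. We must compare within assessed risk tier levels.
Standardising the restorative-justice track to the population assessed risk tier mix: 0.500·5/37 + 0.500·120/263 = 0.296.

0.30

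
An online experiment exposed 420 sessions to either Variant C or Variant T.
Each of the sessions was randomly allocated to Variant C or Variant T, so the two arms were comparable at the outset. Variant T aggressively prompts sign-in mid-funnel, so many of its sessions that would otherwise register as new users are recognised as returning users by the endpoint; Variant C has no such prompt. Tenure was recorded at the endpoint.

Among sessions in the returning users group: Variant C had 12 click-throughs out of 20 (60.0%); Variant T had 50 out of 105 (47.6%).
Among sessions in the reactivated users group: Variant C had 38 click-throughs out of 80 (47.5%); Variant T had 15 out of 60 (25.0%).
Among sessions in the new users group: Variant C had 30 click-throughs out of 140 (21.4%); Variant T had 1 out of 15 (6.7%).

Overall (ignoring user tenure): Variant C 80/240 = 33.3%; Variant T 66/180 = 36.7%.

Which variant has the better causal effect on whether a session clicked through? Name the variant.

Within every user tenure level Variant C has the higher rate, yet pooled Variant T does — Simpson's reversal.
User tenure lies on the pathway variant → user tenure → outcome, so adjusting for it blocks the indirect effect. For the total causal effect of variant, use the unadjusted pooled rates.
Pooled: Variant C 33.3% vs Variant T 36.7%; Variant T is higher overall.

Variant T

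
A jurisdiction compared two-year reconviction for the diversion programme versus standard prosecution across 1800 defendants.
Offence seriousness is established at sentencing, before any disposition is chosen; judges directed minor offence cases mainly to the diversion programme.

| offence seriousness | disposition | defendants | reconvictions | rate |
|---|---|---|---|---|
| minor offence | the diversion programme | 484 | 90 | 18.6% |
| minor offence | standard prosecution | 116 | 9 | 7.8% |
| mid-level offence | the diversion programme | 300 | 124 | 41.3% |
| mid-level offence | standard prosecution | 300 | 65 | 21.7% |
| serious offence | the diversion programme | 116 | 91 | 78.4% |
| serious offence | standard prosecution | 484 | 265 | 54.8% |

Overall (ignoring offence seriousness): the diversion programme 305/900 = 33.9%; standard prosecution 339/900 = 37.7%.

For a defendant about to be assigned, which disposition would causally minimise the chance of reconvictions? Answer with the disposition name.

standard prosecution

The offence seriousness-specific comparison favours standard prosecution throughout, but the pooled figures favour the diversion programme. The question is whether to condition on offence seriousness.
Here offence seriousness is a common cause — it drives both which disposition a case falls under and the outcome. The crude comparison mixes populations; the stratum-specific rates are the causally relevant ones.
Within each level — minor offence: 18.6% vs 7.8%; mid-level offence: 41.3% vs 21.7%; serious offence: 78.4% vs 54.8% — standard prosecution is lower every time.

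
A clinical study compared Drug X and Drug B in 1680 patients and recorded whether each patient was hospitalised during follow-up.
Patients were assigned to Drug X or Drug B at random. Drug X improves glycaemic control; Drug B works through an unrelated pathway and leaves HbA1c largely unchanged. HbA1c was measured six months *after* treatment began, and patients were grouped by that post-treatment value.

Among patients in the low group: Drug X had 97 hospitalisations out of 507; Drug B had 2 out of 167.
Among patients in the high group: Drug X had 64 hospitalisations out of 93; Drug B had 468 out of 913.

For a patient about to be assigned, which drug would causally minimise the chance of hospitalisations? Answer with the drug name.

Drug X

HbA1c is recorded after the drug and is itself shifted by it — it sits on the causal path from drug to outcome. Conditioning on a mediator would strip out part of the effect we want; the pooled comparison gives the total causal effect.
Pooled: Drug X 26.8% vs Drug B 43.5%; Drug X is lower overall.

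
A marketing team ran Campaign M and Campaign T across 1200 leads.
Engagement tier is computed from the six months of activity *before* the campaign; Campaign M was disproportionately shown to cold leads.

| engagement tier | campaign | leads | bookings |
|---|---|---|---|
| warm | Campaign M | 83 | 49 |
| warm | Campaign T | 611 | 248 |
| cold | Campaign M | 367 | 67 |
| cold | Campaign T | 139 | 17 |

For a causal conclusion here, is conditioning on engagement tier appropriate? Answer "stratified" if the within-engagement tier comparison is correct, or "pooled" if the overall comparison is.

Within every engagement tier level Campaign M has the higher rate, yet pooled Campaign T does — Simpson's reversal.
Engagement tier is set before the campaign has any effect — it is not caused by the campaign — and it independently drives the outcome. That makes it a confounder, so the causal comparison is within engagement tier levels.
Within each level — warm: 59.0% vs 40.6%; cold: 18.3% vs 12.2% — Campaign M is higher every time.

stratified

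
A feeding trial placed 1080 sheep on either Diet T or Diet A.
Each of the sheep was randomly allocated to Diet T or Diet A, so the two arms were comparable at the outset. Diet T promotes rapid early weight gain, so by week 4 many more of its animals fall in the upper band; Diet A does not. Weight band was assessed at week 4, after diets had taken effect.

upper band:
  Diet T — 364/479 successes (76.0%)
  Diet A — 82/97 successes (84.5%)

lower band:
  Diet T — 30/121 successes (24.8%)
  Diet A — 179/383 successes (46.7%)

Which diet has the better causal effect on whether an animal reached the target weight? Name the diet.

Diet T

Because the diet influences week-4 weight band, week-4 weight band is a post-treatment mediator, not a confounder. Stratifying on it would bias the estimate; the causal effect is the crude pooled difference.
Pooled: Diet T 65.7% vs Diet A 54.4%; Diet T is higher overall.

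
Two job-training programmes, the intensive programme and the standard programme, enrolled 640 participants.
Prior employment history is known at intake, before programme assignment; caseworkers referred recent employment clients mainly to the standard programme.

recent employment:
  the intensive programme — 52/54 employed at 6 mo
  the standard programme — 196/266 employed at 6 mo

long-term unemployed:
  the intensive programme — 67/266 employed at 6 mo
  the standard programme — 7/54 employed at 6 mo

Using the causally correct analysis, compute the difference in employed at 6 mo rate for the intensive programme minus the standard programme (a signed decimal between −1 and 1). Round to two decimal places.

+0.17

Within every prior employment history level the intensive programme has the higher rate, yet pooled the standard programme does — Simpson's reversal.
Prior employment history satisfies the back-door criterion: it is not a descendant of the programme, and it blocks the spurious path from programme to outcome. Adjusting for it (i.e., using the within-prior employment history rates) gives the causal effect.
Adjusting over the population distribution of prior employment history: 0.500·(0.963−0.737) + 0.500·(0.252−0.130) = +0.174.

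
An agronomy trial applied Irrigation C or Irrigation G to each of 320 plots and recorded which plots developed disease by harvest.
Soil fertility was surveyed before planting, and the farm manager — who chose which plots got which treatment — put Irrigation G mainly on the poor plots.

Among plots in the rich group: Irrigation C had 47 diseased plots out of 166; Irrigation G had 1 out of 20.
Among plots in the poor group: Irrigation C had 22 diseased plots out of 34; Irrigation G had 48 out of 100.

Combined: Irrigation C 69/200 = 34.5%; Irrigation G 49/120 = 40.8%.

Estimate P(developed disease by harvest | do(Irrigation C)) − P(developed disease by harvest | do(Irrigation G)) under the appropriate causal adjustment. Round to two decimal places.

Irrigation G is lower inside every soil fertility stratum but Irrigation C is lower in aggregate. Whether to stratify depends on how soil fertility relates to the irrigation.
Soil fertility satisfies the back-door criterion: it is not a descendant of the irrigation, and it blocks the spurious path from irrigation to outcome. Adjusting for it (i.e., using the within-soil fertility rates) gives the causal effect.
Adjusting over the population distribution of soil fertility: 0.581·(0.283−0.050) + 0.419·(0.647−0.480) = +0.205.

+0.21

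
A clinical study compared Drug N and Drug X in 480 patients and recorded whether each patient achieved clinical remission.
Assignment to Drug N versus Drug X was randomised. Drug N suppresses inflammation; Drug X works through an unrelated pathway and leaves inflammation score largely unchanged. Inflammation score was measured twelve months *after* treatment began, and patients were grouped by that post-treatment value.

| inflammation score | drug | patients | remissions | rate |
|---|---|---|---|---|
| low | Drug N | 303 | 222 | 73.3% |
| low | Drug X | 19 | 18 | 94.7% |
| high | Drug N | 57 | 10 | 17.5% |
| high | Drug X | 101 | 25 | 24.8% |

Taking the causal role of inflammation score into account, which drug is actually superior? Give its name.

Drug N

The distribution of inflammation score is itself part of what the drug does — it is an intermediate outcome. Holding it fixed would remove that part of the effect; the total effect is the pooled difference.
Pooled: Drug N 64.4% vs Drug X 35.8%; Drug N is higher overall.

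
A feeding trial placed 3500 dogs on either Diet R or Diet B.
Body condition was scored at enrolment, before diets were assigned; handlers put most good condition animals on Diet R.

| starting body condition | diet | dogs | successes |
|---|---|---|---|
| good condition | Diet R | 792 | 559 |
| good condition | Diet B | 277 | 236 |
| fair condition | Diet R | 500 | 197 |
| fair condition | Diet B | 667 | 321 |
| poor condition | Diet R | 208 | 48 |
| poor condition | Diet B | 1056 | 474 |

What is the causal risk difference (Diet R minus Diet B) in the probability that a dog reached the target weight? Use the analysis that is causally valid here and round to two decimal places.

-0.15

Within every starting body condition level Diet B has the higher rate, yet pooled Diet R does — Simpson's reversal.
Since starting body condition is a pre-existing factor (not a product of the diet) and it affects the outcome on its own, it is a confounder. The stratified rates, not the pooled rate, identify the causal effect.
Adjusting over the population distribution of starting body condition: 0.305·(0.706−0.852) + 0.333·(0.394−0.481) + 0.361·(0.231−0.449) = -0.153.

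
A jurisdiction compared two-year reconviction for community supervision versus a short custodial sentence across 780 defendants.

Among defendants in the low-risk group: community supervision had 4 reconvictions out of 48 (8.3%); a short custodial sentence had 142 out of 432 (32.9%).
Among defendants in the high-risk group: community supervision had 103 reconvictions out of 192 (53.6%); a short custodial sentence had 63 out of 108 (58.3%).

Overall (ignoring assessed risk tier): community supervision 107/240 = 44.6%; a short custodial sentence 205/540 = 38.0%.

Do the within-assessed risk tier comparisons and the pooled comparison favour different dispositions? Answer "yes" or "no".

Within each assessed risk tier level (low-risk 8.3% vs 32.9%; high-risk 53.6% vs 58.3%), community supervision has the lower rate every time. Pooled: 44.6% vs 38.0% — a short custodial sentence has the lower rate overall. The two comparisons disagree.

yes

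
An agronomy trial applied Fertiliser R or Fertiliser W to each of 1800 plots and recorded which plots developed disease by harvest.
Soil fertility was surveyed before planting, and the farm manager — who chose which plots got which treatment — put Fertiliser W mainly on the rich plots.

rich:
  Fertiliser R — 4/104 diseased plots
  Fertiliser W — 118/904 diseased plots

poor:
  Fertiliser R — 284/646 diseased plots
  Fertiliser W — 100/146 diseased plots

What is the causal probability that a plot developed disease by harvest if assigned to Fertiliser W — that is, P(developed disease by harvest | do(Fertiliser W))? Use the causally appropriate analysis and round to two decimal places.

Within every soil fertility level Fertiliser R has the lower rate, yet pooled Fertiliser W does — Simpson's reversal.
Soil fertility differs across fertilisers for reasons unrelated to any effect of the fertiliser itself, and it separately predicts the outcome — a classic confounder. We must compare within soil fertility levels.
Standardising Fertiliser W to the population soil fertility mix: 0.560·118/904 + 0.440·100/146 = 0.374.

0.37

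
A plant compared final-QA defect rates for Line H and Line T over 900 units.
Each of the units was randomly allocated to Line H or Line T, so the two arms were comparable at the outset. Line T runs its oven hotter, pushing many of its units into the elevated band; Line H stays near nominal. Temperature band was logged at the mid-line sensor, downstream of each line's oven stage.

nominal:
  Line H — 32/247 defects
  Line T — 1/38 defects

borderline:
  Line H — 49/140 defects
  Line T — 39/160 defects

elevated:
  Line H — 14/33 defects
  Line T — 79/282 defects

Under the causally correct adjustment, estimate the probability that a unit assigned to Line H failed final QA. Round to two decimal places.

0.23

The in-process temperature band-specific comparison favours Line T throughout, but the pooled figures favour Line H. The question is whether to condition on in-process temperature band.
Because the line influences in-process temperature band, in-process temperature band is a post-treatment mediator, not a confounder. Stratifying on it would bias the estimate; the causal effect is the crude pooled difference.
So P(outcome | do(Line H)) is just the pooled rate for Line H: 95/420 = 0.226.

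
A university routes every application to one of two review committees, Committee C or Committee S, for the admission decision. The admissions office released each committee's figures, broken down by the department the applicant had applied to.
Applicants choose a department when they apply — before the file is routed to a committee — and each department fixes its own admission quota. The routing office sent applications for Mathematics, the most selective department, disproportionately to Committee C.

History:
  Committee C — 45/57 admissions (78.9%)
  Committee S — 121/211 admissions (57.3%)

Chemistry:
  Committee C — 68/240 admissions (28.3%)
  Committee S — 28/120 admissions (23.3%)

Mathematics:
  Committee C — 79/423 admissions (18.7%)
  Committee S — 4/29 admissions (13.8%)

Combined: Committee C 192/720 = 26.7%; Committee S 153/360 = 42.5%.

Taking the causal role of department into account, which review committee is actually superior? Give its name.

Committee C

The stratified and pooled comparisons disagree (Committee C wins within each department; Committee S wins overall), so the answer turns on the causal role of department.
Department differs across review committees for reasons unrelated to any effect of the review committee itself, and it separately predicts the outcome — a classic confounder. We must compare within department levels.
Within each level — History: 78.9% vs 57.3%; Chemistry: 28.3% vs 23.3%; Mathematics: 18.7% vs 13.8% — Committee C is higher every time.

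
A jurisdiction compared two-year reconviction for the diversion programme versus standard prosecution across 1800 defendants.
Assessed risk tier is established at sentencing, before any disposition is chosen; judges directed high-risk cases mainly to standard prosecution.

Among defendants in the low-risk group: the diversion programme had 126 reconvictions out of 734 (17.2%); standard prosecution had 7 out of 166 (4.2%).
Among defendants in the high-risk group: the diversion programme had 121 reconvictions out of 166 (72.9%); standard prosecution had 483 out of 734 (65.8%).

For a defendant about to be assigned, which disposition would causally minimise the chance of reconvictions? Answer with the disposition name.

Nothing the disposition does changes assessed risk tier; the imbalance is an allocation artefact. With assessed risk tier also predicting the outcome, the pooled figure is confounded, and the within-stratum comparison is the causal one.
Within each level — low-risk: 17.2% vs 4.2%; high-risk: 72.9% vs 65.8% — standard prosecution is lower every time.

standard prosecution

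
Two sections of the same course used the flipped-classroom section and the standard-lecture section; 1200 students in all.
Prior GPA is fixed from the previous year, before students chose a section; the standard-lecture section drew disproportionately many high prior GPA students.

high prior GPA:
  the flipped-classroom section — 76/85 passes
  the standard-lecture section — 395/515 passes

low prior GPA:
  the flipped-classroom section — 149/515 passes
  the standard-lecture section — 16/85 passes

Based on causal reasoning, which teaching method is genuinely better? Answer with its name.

The prior GPA band-specific comparison favours the flipped-classroom section throughout, but the pooled figures favour the standard-lecture section. The question is whether to condition on prior GPA band.
Prior GPA band is set before the teaching method has any effect — it is not caused by the teaching method — and it independently drives the outcome. That makes it a confounder, so the causal comparison is within prior GPA band levels.
Within each level — high prior GPA: 89.4% vs 76.7%; low prior GPA: 28.9% vs 18.8% — the flipped-classroom section is higher every time.

the flipped-classroom section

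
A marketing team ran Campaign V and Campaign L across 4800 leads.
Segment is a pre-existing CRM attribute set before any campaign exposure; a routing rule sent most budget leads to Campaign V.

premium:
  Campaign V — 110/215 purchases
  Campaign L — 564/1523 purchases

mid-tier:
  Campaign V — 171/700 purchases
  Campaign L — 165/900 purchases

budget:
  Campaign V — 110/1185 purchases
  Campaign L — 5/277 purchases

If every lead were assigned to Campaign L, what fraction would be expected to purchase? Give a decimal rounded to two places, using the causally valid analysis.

Campaign V is higher inside every customer segment stratum but Campaign L is higher in aggregate. Whether to stratify depends on how customer segment relates to the campaign.
Customer segment is set before the campaign has any effect — it is not caused by the campaign — and it independently drives the outcome. That makes it a confounder, so the causal comparison is within customer segment levels.
Standardising Campaign L to the population customer segment mix: 0.362·564/1523 + 0.333·165/900 + 0.305·5/277 = 0.201.

0.20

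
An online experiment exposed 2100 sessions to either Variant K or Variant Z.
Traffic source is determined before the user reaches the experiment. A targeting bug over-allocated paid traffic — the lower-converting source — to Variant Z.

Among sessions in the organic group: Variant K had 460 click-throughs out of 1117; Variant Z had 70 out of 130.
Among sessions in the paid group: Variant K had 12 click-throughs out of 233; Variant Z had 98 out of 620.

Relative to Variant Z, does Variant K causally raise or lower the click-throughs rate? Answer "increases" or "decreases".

Traffic source satisfies the back-door criterion: it is not a descendant of the variant, and it blocks the spurious path from variant to outcome. Adjusting for it (i.e., using the within-traffic source rates) gives the causal effect.
Within each level — organic: 41.2% vs 53.8%; paid: 5.2% vs 15.8% — Variant Z is higher every time.

decreases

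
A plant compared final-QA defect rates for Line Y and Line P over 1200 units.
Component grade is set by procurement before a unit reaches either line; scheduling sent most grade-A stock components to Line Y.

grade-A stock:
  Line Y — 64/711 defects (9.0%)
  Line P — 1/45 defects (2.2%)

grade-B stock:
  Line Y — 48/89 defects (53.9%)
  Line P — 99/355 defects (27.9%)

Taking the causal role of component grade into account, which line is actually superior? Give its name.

The stratified and pooled comparisons disagree (Line P wins within each component grade; Line Y wins overall), so the answer turns on the causal role of component grade.
The imbalance in component grade arose from how units were allocated, not from anything the line did; and component grade independently affects the outcome. The pooled gap is confounded — condition on component grade.
Within each level — grade-A stock: 9.0% vs 2.2%; grade-B stock: 53.9% vs 27.9% — Line P is lower every time.

Line P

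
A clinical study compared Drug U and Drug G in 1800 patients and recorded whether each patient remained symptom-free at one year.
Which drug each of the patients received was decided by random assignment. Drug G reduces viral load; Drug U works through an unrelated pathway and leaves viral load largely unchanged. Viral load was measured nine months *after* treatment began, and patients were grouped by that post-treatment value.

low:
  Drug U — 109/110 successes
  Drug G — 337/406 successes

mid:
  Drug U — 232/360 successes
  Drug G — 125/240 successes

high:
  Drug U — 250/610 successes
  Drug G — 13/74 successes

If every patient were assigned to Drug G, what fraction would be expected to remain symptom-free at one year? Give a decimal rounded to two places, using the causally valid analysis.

Drug U is higher inside every viral load stratum but Drug G is higher in aggregate. Whether to stratify depends on how viral load relates to the drug.
The distribution of viral load is itself part of what the drug does — it is an intermediate outcome. Holding it fixed would remove that part of the effect; the total effect is the pooled difference.
So P(outcome | do(Drug G)) is just the pooled rate for Drug G: 475/720 = 0.660.

0.66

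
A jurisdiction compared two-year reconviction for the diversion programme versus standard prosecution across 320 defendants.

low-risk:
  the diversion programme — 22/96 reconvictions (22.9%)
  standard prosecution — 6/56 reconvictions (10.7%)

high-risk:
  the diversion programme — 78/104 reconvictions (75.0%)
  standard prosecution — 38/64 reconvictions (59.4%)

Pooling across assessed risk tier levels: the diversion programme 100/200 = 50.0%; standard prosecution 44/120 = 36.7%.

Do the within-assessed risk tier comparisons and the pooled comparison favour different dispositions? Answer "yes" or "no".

Within each assessed risk tier level (low-risk 22.9% vs 10.7%; high-risk 75.0% vs 59.4%), standard prosecution has the lower rate every time. Pooled: 50.0% vs 36.7% — standard prosecution has the lower rate overall. They agree.

no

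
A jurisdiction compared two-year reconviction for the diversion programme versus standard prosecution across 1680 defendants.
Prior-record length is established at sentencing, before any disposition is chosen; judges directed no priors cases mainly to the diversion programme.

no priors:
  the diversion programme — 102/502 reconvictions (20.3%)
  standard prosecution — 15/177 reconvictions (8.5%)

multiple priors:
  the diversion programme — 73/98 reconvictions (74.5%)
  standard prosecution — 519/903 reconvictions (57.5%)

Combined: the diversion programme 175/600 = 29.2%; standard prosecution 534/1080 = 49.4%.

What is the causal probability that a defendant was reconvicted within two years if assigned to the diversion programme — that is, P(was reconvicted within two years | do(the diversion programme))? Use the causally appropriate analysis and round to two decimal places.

0.53

Within every prior-record length level standard prosecution has the lower rate, yet pooled the diversion programme does — Simpson's reversal.
Prior-record length differs across dispositions for reasons unrelated to any effect of the disposition itself, and it separately predicts the outcome — a classic confounder. We must compare within prior-record length levels.
Standardising the diversion programme to the population prior-record length mix: 0.404·102/502 + 0.596·73/98 = 0.526.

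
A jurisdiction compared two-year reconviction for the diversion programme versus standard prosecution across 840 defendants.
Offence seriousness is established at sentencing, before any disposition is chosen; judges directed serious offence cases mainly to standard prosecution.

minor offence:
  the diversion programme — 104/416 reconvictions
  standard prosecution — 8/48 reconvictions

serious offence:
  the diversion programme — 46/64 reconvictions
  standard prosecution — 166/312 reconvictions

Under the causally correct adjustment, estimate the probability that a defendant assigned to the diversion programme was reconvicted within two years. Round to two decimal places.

0.46

Here offence seriousness is a common cause — it drives both which disposition a case falls under and the outcome. The crude comparison mixes populations; the stratum-specific rates are the causally relevant ones.
Standardising the diversion programme to the population offence seriousness mix: 0.552·104/416 + 0.448·46/64 = 0.460.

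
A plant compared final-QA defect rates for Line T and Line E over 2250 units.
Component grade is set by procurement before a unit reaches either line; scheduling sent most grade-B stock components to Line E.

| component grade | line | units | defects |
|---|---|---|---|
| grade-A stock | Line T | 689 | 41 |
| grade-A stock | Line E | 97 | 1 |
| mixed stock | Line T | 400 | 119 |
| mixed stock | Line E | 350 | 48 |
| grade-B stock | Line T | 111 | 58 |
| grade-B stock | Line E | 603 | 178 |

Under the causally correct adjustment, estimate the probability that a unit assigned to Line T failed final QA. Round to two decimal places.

The component grade-specific comparison favours Line E throughout, but the pooled figures favour Line T. The question is whether to condition on component grade.
Nothing the line does changes component grade; the imbalance is an allocation artefact. With component grade also predicting the outcome, the pooled figure is confounded, and the within-stratum comparison is the causal one.
Standardising Line T to the population component grade mix: 0.349·41/689 + 0.333·119/400 + 0.317·58/111 = 0.286.

0.29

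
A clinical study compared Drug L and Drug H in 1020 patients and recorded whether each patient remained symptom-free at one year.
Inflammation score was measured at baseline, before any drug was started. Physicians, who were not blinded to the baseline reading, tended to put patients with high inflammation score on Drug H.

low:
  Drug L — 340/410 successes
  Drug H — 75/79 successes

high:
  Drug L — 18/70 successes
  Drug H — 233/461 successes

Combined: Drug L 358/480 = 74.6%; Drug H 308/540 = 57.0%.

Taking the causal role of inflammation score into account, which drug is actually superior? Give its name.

Inflammation score is set before the drug has any effect — it is not caused by the drug — and it independently drives the outcome. That makes it a confounder, so the causal comparison is within inflammation score levels.
Within each level — low: 82.9% vs 94.9%; high: 25.7% vs 50.5% — Drug H is higher every time.

Drug H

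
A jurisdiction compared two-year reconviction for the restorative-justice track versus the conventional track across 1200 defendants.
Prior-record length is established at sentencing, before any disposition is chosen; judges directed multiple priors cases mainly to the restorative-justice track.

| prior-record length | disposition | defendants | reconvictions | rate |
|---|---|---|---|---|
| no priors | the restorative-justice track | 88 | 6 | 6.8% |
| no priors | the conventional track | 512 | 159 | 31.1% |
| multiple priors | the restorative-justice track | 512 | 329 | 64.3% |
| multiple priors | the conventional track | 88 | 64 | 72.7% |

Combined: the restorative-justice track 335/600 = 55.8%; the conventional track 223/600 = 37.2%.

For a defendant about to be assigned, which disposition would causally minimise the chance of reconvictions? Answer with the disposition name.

the restorative-justice track

Prior-record length differs across dispositions for reasons unrelated to any effect of the disposition itself, and it separately predicts the outcome — a classic confounder. We must compare within prior-record length levels.
Within each level — no priors: 6.8% vs 31.1%; multiple priors: 64.3% vs 72.7% — the restorative-justice track is lower every time.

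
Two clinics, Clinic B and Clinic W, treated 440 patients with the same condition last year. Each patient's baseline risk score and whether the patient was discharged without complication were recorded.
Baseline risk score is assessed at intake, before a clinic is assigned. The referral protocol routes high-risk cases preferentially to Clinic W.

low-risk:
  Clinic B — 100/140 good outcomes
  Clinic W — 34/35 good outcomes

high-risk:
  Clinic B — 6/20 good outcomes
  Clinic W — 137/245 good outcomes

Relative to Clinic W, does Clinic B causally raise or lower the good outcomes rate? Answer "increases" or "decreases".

decreases

Baseline risk score satisfies the back-door criterion: it is not a descendant of the clinic, and it blocks the spurious path from clinic to outcome. Adjusting for it (i.e., using the within-baseline risk score rates) gives the causal effect.
Within each level — low-risk: 71.4% vs 97.1%; high-risk: 30.0% vs 55.9% — Clinic W is higher every time.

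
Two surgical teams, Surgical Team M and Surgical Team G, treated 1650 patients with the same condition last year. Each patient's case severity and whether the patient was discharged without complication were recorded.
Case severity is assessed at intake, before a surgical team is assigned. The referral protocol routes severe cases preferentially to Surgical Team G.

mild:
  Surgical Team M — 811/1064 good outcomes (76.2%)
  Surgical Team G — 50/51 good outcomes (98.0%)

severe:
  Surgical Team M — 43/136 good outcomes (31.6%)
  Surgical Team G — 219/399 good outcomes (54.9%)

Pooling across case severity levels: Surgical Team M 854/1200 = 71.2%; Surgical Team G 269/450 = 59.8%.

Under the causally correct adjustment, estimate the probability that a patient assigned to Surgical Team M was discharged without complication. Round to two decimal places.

0.62

The imbalance in case severity arose from how patients were allocated, not from anything the surgical team did; and case severity independently affects the outcome. The pooled gap is confounded — condition on case severity.
Standardising Surgical Team M to the population case severity mix: 0.676·811/1064 + 0.324·43/136 = 0.618.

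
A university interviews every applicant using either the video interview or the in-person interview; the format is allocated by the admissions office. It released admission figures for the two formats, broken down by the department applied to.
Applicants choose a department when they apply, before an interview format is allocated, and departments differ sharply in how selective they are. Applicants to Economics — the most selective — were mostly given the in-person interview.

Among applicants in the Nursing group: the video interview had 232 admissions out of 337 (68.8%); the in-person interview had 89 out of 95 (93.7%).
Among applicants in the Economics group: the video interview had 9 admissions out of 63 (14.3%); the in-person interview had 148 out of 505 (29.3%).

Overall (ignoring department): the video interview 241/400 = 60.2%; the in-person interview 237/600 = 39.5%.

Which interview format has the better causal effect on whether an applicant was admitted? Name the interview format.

Department differs across interview formats for reasons unrelated to any effect of the interview format itself, and it separately predicts the outcome — a classic confounder. We must compare within department levels.
Within each level — Nursing: 68.8% vs 93.7%; Economics: 14.3% vs 29.3% — the in-person interview is higher every time.

the in-person interview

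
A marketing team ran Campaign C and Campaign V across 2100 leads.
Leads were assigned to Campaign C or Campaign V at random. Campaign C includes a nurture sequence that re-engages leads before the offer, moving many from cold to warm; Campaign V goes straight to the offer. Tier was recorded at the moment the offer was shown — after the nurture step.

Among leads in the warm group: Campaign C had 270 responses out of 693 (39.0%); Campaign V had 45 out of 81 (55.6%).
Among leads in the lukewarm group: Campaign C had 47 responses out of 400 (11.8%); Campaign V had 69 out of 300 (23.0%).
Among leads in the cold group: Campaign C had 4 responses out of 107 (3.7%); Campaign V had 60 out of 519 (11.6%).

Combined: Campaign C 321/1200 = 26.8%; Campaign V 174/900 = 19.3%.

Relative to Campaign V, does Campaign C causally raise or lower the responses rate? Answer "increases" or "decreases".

Engagement tier here is a post-treatment variable shaped by the campaign; conditioning on it would introduce bias rather than remove it. The overall comparison is the causal one.
Pooled: Campaign C 26.8% vs Campaign V 19.3%; Campaign C is higher overall.

increases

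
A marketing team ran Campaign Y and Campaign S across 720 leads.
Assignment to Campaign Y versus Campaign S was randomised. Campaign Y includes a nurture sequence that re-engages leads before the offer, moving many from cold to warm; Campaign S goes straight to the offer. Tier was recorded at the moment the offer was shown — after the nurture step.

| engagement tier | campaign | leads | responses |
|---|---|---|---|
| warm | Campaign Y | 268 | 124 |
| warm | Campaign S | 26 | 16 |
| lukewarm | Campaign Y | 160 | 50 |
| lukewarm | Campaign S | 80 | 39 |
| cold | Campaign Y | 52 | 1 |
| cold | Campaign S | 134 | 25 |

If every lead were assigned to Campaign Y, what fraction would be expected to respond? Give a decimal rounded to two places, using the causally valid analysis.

The stratified and pooled comparisons disagree (Campaign S wins within each engagement tier; Campaign Y wins overall), so the answer turns on the causal role of engagement tier.
Engagement tier lies on the pathway campaign → engagement tier → outcome, so adjusting for it blocks the indirect effect. For the total causal effect of campaign, use the unadjusted pooled rates.
So P(outcome | do(Campaign Y)) is just the pooled rate for Campaign Y: 175/480 = 0.365.

0.36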